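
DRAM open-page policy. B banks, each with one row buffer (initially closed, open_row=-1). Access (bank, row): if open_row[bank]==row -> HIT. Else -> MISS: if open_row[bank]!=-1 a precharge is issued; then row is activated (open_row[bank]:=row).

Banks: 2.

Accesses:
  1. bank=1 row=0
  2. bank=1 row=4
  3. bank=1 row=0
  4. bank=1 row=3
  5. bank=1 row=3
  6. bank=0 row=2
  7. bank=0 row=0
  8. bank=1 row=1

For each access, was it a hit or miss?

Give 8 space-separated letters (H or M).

Answer: M M M M H M M M

Derivation:
Acc 1: bank1 row0 -> MISS (open row0); precharges=0
Acc 2: bank1 row4 -> MISS (open row4); precharges=1
Acc 3: bank1 row0 -> MISS (open row0); precharges=2
Acc 4: bank1 row3 -> MISS (open row3); precharges=3
Acc 5: bank1 row3 -> HIT
Acc 6: bank0 row2 -> MISS (open row2); precharges=3
Acc 7: bank0 row0 -> MISS (open row0); precharges=4
Acc 8: bank1 row1 -> MISS (open row1); precharges=5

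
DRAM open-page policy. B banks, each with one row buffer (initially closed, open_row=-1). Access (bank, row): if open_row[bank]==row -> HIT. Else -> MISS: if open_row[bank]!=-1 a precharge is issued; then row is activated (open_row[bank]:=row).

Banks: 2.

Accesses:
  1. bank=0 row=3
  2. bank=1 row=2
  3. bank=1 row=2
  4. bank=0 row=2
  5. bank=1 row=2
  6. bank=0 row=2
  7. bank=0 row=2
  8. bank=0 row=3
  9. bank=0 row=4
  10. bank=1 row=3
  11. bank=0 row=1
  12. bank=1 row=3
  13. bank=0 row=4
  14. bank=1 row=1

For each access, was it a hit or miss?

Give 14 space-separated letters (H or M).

Answer: M M H M H H H M M M M H M M

Derivation:
Acc 1: bank0 row3 -> MISS (open row3); precharges=0
Acc 2: bank1 row2 -> MISS (open row2); precharges=0
Acc 3: bank1 row2 -> HIT
Acc 4: bank0 row2 -> MISS (open row2); precharges=1
Acc 5: bank1 row2 -> HIT
Acc 6: bank0 row2 -> HIT
Acc 7: bank0 row2 -> HIT
Acc 8: bank0 row3 -> MISS (open row3); precharges=2
Acc 9: bank0 row4 -> MISS (open row4); precharges=3
Acc 10: bank1 row3 -> MISS (open row3); precharges=4
Acc 11: bank0 row1 -> MISS (open row1); precharges=5
Acc 12: bank1 row3 -> HIT
Acc 13: bank0 row4 -> MISS (open row4); precharges=6
Acc 14: bank1 row1 -> MISS (open row1); precharges=7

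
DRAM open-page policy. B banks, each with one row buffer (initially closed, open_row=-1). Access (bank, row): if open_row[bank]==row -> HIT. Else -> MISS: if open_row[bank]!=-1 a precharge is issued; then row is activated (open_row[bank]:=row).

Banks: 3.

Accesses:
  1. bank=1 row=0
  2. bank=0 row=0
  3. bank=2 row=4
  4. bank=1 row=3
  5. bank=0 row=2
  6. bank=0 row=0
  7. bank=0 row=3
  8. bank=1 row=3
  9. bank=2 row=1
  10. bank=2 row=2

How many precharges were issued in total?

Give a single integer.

Acc 1: bank1 row0 -> MISS (open row0); precharges=0
Acc 2: bank0 row0 -> MISS (open row0); precharges=0
Acc 3: bank2 row4 -> MISS (open row4); precharges=0
Acc 4: bank1 row3 -> MISS (open row3); precharges=1
Acc 5: bank0 row2 -> MISS (open row2); precharges=2
Acc 6: bank0 row0 -> MISS (open row0); precharges=3
Acc 7: bank0 row3 -> MISS (open row3); precharges=4
Acc 8: bank1 row3 -> HIT
Acc 9: bank2 row1 -> MISS (open row1); precharges=5
Acc 10: bank2 row2 -> MISS (open row2); precharges=6

Answer: 6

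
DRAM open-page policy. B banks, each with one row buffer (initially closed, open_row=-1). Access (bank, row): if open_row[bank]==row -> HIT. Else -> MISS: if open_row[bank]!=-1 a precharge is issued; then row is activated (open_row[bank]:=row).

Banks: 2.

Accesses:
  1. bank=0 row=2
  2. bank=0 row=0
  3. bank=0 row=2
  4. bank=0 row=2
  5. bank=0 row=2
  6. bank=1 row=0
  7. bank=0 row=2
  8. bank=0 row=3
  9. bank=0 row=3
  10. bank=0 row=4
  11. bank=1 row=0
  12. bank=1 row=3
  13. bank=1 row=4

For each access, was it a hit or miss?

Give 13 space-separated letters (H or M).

Acc 1: bank0 row2 -> MISS (open row2); precharges=0
Acc 2: bank0 row0 -> MISS (open row0); precharges=1
Acc 3: bank0 row2 -> MISS (open row2); precharges=2
Acc 4: bank0 row2 -> HIT
Acc 5: bank0 row2 -> HIT
Acc 6: bank1 row0 -> MISS (open row0); precharges=2
Acc 7: bank0 row2 -> HIT
Acc 8: bank0 row3 -> MISS (open row3); precharges=3
Acc 9: bank0 row3 -> HIT
Acc 10: bank0 row4 -> MISS (open row4); precharges=4
Acc 11: bank1 row0 -> HIT
Acc 12: bank1 row3 -> MISS (open row3); precharges=5
Acc 13: bank1 row4 -> MISS (open row4); precharges=6

Answer: M M M H H M H M H M H M M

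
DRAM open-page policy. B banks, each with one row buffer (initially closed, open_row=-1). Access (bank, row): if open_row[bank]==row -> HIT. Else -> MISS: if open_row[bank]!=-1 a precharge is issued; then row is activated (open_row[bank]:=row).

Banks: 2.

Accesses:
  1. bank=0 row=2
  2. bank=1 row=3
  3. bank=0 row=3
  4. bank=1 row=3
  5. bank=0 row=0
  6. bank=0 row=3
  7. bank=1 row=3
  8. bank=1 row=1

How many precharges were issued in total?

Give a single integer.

Acc 1: bank0 row2 -> MISS (open row2); precharges=0
Acc 2: bank1 row3 -> MISS (open row3); precharges=0
Acc 3: bank0 row3 -> MISS (open row3); precharges=1
Acc 4: bank1 row3 -> HIT
Acc 5: bank0 row0 -> MISS (open row0); precharges=2
Acc 6: bank0 row3 -> MISS (open row3); precharges=3
Acc 7: bank1 row3 -> HIT
Acc 8: bank1 row1 -> MISS (open row1); precharges=4

Answer: 4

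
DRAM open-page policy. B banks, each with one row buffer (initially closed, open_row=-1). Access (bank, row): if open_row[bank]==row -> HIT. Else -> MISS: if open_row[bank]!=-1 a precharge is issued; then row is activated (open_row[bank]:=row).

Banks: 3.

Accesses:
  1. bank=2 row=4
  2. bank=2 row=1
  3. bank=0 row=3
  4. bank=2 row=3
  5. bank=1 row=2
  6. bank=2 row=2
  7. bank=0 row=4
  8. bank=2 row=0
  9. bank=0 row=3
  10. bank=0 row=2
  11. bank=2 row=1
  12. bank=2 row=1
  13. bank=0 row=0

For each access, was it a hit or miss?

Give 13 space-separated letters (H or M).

Acc 1: bank2 row4 -> MISS (open row4); precharges=0
Acc 2: bank2 row1 -> MISS (open row1); precharges=1
Acc 3: bank0 row3 -> MISS (open row3); precharges=1
Acc 4: bank2 row3 -> MISS (open row3); precharges=2
Acc 5: bank1 row2 -> MISS (open row2); precharges=2
Acc 6: bank2 row2 -> MISS (open row2); precharges=3
Acc 7: bank0 row4 -> MISS (open row4); precharges=4
Acc 8: bank2 row0 -> MISS (open row0); precharges=5
Acc 9: bank0 row3 -> MISS (open row3); precharges=6
Acc 10: bank0 row2 -> MISS (open row2); precharges=7
Acc 11: bank2 row1 -> MISS (open row1); precharges=8
Acc 12: bank2 row1 -> HIT
Acc 13: bank0 row0 -> MISS (open row0); precharges=9

Answer: M M M M M M M M M M M H M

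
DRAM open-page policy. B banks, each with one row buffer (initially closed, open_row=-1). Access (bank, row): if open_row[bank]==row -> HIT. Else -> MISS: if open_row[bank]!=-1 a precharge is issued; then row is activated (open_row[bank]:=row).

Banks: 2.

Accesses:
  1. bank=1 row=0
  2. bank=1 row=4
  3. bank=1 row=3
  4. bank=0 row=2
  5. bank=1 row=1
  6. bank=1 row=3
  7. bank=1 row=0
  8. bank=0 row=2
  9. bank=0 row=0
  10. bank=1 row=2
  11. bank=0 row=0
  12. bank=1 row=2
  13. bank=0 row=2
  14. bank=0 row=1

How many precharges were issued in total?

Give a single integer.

Acc 1: bank1 row0 -> MISS (open row0); precharges=0
Acc 2: bank1 row4 -> MISS (open row4); precharges=1
Acc 3: bank1 row3 -> MISS (open row3); precharges=2
Acc 4: bank0 row2 -> MISS (open row2); precharges=2
Acc 5: bank1 row1 -> MISS (open row1); precharges=3
Acc 6: bank1 row3 -> MISS (open row3); precharges=4
Acc 7: bank1 row0 -> MISS (open row0); precharges=5
Acc 8: bank0 row2 -> HIT
Acc 9: bank0 row0 -> MISS (open row0); precharges=6
Acc 10: bank1 row2 -> MISS (open row2); precharges=7
Acc 11: bank0 row0 -> HIT
Acc 12: bank1 row2 -> HIT
Acc 13: bank0 row2 -> MISS (open row2); precharges=8
Acc 14: bank0 row1 -> MISS (open row1); precharges=9

Answer: 9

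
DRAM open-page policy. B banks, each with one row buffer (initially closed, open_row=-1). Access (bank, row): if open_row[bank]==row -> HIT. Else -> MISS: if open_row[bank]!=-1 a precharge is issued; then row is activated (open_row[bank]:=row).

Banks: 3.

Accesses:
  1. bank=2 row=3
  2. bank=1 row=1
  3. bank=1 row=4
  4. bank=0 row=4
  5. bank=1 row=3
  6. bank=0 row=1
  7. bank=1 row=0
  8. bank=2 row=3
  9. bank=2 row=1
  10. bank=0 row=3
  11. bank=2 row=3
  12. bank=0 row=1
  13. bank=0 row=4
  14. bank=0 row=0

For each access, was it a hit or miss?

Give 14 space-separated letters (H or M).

Acc 1: bank2 row3 -> MISS (open row3); precharges=0
Acc 2: bank1 row1 -> MISS (open row1); precharges=0
Acc 3: bank1 row4 -> MISS (open row4); precharges=1
Acc 4: bank0 row4 -> MISS (open row4); precharges=1
Acc 5: bank1 row3 -> MISS (open row3); precharges=2
Acc 6: bank0 row1 -> MISS (open row1); precharges=3
Acc 7: bank1 row0 -> MISS (open row0); precharges=4
Acc 8: bank2 row3 -> HIT
Acc 9: bank2 row1 -> MISS (open row1); precharges=5
Acc 10: bank0 row3 -> MISS (open row3); precharges=6
Acc 11: bank2 row3 -> MISS (open row3); precharges=7
Acc 12: bank0 row1 -> MISS (open row1); precharges=8
Acc 13: bank0 row4 -> MISS (open row4); precharges=9
Acc 14: bank0 row0 -> MISS (open row0); precharges=10

Answer: M M M M M M M H M M M M M M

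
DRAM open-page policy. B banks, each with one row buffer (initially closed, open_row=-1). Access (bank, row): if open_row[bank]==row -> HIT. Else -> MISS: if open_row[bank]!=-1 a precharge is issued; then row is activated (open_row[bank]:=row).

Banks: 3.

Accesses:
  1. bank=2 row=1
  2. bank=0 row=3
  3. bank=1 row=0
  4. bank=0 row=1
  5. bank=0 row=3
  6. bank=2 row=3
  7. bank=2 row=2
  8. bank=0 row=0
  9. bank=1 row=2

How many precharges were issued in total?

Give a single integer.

Acc 1: bank2 row1 -> MISS (open row1); precharges=0
Acc 2: bank0 row3 -> MISS (open row3); precharges=0
Acc 3: bank1 row0 -> MISS (open row0); precharges=0
Acc 4: bank0 row1 -> MISS (open row1); precharges=1
Acc 5: bank0 row3 -> MISS (open row3); precharges=2
Acc 6: bank2 row3 -> MISS (open row3); precharges=3
Acc 7: bank2 row2 -> MISS (open row2); precharges=4
Acc 8: bank0 row0 -> MISS (open row0); precharges=5
Acc 9: bank1 row2 -> MISS (open row2); precharges=6

Answer: 6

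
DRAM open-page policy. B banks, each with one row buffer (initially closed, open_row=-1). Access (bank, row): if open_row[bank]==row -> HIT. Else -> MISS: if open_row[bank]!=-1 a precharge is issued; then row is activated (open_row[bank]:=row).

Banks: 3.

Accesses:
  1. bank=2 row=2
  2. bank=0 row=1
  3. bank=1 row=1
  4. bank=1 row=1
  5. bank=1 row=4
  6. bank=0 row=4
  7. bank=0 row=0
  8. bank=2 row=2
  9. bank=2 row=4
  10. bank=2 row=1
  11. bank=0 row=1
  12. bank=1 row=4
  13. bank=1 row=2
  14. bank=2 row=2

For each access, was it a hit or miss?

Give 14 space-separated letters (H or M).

Answer: M M M H M M M H M M M H M M

Derivation:
Acc 1: bank2 row2 -> MISS (open row2); precharges=0
Acc 2: bank0 row1 -> MISS (open row1); precharges=0
Acc 3: bank1 row1 -> MISS (open row1); precharges=0
Acc 4: bank1 row1 -> HIT
Acc 5: bank1 row4 -> MISS (open row4); precharges=1
Acc 6: bank0 row4 -> MISS (open row4); precharges=2
Acc 7: bank0 row0 -> MISS (open row0); precharges=3
Acc 8: bank2 row2 -> HIT
Acc 9: bank2 row4 -> MISS (open row4); precharges=4
Acc 10: bank2 row1 -> MISS (open row1); precharges=5
Acc 11: bank0 row1 -> MISS (open row1); precharges=6
Acc 12: bank1 row4 -> HIT
Acc 13: bank1 row2 -> MISS (open row2); precharges=7
Acc 14: bank2 row2 -> MISS (open row2); precharges=8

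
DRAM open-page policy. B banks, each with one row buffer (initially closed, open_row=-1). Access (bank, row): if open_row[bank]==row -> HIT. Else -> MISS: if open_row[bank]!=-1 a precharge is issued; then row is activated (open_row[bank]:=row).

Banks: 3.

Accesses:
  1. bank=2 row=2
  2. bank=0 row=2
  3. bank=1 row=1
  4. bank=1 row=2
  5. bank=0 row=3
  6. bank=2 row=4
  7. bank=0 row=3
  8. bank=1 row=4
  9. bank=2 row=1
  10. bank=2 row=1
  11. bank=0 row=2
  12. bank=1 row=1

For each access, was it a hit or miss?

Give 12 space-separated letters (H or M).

Answer: M M M M M M H M M H M M

Derivation:
Acc 1: bank2 row2 -> MISS (open row2); precharges=0
Acc 2: bank0 row2 -> MISS (open row2); precharges=0
Acc 3: bank1 row1 -> MISS (open row1); precharges=0
Acc 4: bank1 row2 -> MISS (open row2); precharges=1
Acc 5: bank0 row3 -> MISS (open row3); precharges=2
Acc 6: bank2 row4 -> MISS (open row4); precharges=3
Acc 7: bank0 row3 -> HIT
Acc 8: bank1 row4 -> MISS (open row4); precharges=4
Acc 9: bank2 row1 -> MISS (open row1); precharges=5
Acc 10: bank2 row1 -> HIT
Acc 11: bank0 row2 -> MISS (open row2); precharges=6
Acc 12: bank1 row1 -> MISS (open row1); precharges=7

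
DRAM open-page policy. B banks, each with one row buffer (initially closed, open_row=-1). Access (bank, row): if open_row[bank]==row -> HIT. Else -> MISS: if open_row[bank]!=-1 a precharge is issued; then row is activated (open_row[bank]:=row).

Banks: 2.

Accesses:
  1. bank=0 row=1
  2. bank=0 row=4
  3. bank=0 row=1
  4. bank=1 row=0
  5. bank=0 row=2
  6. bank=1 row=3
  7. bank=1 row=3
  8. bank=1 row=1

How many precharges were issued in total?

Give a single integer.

Acc 1: bank0 row1 -> MISS (open row1); precharges=0
Acc 2: bank0 row4 -> MISS (open row4); precharges=1
Acc 3: bank0 row1 -> MISS (open row1); precharges=2
Acc 4: bank1 row0 -> MISS (open row0); precharges=2
Acc 5: bank0 row2 -> MISS (open row2); precharges=3
Acc 6: bank1 row3 -> MISS (open row3); precharges=4
Acc 7: bank1 row3 -> HIT
Acc 8: bank1 row1 -> MISS (open row1); precharges=5

Answer: 5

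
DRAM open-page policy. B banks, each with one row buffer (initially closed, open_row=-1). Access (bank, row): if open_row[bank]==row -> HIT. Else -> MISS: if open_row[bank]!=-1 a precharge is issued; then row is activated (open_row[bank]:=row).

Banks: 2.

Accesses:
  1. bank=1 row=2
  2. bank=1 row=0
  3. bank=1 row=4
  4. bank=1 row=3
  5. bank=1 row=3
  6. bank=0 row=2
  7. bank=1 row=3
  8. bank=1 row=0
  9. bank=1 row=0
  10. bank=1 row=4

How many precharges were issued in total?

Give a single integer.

Acc 1: bank1 row2 -> MISS (open row2); precharges=0
Acc 2: bank1 row0 -> MISS (open row0); precharges=1
Acc 3: bank1 row4 -> MISS (open row4); precharges=2
Acc 4: bank1 row3 -> MISS (open row3); precharges=3
Acc 5: bank1 row3 -> HIT
Acc 6: bank0 row2 -> MISS (open row2); precharges=3
Acc 7: bank1 row3 -> HIT
Acc 8: bank1 row0 -> MISS (open row0); precharges=4
Acc 9: bank1 row0 -> HIT
Acc 10: bank1 row4 -> MISS (open row4); precharges=5

Answer: 5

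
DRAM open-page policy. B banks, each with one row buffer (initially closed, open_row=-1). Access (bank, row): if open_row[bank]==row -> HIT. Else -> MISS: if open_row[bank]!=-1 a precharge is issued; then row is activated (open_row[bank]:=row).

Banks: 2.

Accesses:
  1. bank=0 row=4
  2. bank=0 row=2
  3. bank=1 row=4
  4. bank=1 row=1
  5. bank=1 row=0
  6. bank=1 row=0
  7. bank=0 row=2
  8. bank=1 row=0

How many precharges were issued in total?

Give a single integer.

Answer: 3

Derivation:
Acc 1: bank0 row4 -> MISS (open row4); precharges=0
Acc 2: bank0 row2 -> MISS (open row2); precharges=1
Acc 3: bank1 row4 -> MISS (open row4); precharges=1
Acc 4: bank1 row1 -> MISS (open row1); precharges=2
Acc 5: bank1 row0 -> MISS (open row0); precharges=3
Acc 6: bank1 row0 -> HIT
Acc 7: bank0 row2 -> HIT
Acc 8: bank1 row0 -> HIT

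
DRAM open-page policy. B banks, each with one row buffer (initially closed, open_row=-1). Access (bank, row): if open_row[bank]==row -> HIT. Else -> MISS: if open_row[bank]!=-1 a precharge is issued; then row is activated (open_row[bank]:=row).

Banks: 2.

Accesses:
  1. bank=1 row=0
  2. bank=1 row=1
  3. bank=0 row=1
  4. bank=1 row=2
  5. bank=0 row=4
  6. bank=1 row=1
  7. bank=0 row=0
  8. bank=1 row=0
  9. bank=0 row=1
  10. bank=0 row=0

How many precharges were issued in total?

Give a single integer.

Answer: 8

Derivation:
Acc 1: bank1 row0 -> MISS (open row0); precharges=0
Acc 2: bank1 row1 -> MISS (open row1); precharges=1
Acc 3: bank0 row1 -> MISS (open row1); precharges=1
Acc 4: bank1 row2 -> MISS (open row2); precharges=2
Acc 5: bank0 row4 -> MISS (open row4); precharges=3
Acc 6: bank1 row1 -> MISS (open row1); precharges=4
Acc 7: bank0 row0 -> MISS (open row0); precharges=5
Acc 8: bank1 row0 -> MISS (open row0); precharges=6
Acc 9: bank0 row1 -> MISS (open row1); precharges=7
Acc 10: bank0 row0 -> MISS (open row0); precharges=8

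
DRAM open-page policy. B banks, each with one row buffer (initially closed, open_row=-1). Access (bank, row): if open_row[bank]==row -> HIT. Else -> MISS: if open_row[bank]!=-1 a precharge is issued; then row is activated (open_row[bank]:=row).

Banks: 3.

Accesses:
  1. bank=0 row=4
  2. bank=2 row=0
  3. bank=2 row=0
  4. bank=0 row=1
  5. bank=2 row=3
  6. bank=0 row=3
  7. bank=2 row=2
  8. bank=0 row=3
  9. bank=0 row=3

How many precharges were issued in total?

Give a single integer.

Acc 1: bank0 row4 -> MISS (open row4); precharges=0
Acc 2: bank2 row0 -> MISS (open row0); precharges=0
Acc 3: bank2 row0 -> HIT
Acc 4: bank0 row1 -> MISS (open row1); precharges=1
Acc 5: bank2 row3 -> MISS (open row3); precharges=2
Acc 6: bank0 row3 -> MISS (open row3); precharges=3
Acc 7: bank2 row2 -> MISS (open row2); precharges=4
Acc 8: bank0 row3 -> HIT
Acc 9: bank0 row3 -> HIT

Answer: 4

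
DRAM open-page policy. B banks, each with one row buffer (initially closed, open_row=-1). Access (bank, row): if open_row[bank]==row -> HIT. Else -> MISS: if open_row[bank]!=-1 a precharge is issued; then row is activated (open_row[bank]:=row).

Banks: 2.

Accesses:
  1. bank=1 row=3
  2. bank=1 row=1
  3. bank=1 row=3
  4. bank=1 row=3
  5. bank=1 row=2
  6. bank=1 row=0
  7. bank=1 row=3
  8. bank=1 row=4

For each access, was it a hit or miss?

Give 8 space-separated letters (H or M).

Acc 1: bank1 row3 -> MISS (open row3); precharges=0
Acc 2: bank1 row1 -> MISS (open row1); precharges=1
Acc 3: bank1 row3 -> MISS (open row3); precharges=2
Acc 4: bank1 row3 -> HIT
Acc 5: bank1 row2 -> MISS (open row2); precharges=3
Acc 6: bank1 row0 -> MISS (open row0); precharges=4
Acc 7: bank1 row3 -> MISS (open row3); precharges=5
Acc 8: bank1 row4 -> MISS (open row4); precharges=6

Answer: M M M H M M M M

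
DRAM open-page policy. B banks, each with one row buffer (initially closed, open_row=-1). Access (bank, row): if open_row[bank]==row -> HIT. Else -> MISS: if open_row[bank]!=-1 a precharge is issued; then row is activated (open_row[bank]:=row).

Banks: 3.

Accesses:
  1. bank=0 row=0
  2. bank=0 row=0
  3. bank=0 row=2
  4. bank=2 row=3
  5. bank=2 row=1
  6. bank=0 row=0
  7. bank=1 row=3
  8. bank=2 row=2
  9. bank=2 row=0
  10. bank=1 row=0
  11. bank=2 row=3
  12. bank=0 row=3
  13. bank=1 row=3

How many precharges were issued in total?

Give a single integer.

Acc 1: bank0 row0 -> MISS (open row0); precharges=0
Acc 2: bank0 row0 -> HIT
Acc 3: bank0 row2 -> MISS (open row2); precharges=1
Acc 4: bank2 row3 -> MISS (open row3); precharges=1
Acc 5: bank2 row1 -> MISS (open row1); precharges=2
Acc 6: bank0 row0 -> MISS (open row0); precharges=3
Acc 7: bank1 row3 -> MISS (open row3); precharges=3
Acc 8: bank2 row2 -> MISS (open row2); precharges=4
Acc 9: bank2 row0 -> MISS (open row0); precharges=5
Acc 10: bank1 row0 -> MISS (open row0); precharges=6
Acc 11: bank2 row3 -> MISS (open row3); precharges=7
Acc 12: bank0 row3 -> MISS (open row3); precharges=8
Acc 13: bank1 row3 -> MISS (open row3); precharges=9

Answer: 9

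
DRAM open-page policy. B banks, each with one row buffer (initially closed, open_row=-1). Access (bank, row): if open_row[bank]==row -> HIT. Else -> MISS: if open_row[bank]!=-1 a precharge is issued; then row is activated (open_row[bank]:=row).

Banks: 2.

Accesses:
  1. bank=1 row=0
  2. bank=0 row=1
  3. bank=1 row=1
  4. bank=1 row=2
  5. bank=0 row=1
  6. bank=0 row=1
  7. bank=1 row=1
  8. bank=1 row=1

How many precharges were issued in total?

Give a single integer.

Acc 1: bank1 row0 -> MISS (open row0); precharges=0
Acc 2: bank0 row1 -> MISS (open row1); precharges=0
Acc 3: bank1 row1 -> MISS (open row1); precharges=1
Acc 4: bank1 row2 -> MISS (open row2); precharges=2
Acc 5: bank0 row1 -> HIT
Acc 6: bank0 row1 -> HIT
Acc 7: bank1 row1 -> MISS (open row1); precharges=3
Acc 8: bank1 row1 -> HIT

Answer: 3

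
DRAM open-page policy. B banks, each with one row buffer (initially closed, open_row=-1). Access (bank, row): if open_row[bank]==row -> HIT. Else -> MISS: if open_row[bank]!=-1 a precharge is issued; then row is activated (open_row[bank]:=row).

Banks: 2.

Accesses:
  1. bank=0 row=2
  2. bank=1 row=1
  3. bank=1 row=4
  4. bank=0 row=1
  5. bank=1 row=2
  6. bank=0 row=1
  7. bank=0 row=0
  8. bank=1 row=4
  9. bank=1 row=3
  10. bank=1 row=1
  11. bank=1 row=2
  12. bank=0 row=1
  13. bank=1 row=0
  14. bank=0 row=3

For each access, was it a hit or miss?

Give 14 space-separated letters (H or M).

Acc 1: bank0 row2 -> MISS (open row2); precharges=0
Acc 2: bank1 row1 -> MISS (open row1); precharges=0
Acc 3: bank1 row4 -> MISS (open row4); precharges=1
Acc 4: bank0 row1 -> MISS (open row1); precharges=2
Acc 5: bank1 row2 -> MISS (open row2); precharges=3
Acc 6: bank0 row1 -> HIT
Acc 7: bank0 row0 -> MISS (open row0); precharges=4
Acc 8: bank1 row4 -> MISS (open row4); precharges=5
Acc 9: bank1 row3 -> MISS (open row3); precharges=6
Acc 10: bank1 row1 -> MISS (open row1); precharges=7
Acc 11: bank1 row2 -> MISS (open row2); precharges=8
Acc 12: bank0 row1 -> MISS (open row1); precharges=9
Acc 13: bank1 row0 -> MISS (open row0); precharges=10
Acc 14: bank0 row3 -> MISS (open row3); precharges=11

Answer: M M M M M H M M M M M M M M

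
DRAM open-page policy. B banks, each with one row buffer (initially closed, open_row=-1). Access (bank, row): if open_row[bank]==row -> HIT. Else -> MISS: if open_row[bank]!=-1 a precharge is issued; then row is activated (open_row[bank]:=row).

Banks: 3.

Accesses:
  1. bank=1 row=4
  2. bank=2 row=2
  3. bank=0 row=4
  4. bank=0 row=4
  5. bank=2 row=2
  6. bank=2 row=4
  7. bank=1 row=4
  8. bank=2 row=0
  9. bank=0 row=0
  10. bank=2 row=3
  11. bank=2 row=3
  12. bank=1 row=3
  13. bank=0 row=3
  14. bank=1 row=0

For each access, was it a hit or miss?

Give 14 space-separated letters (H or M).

Answer: M M M H H M H M M M H M M M

Derivation:
Acc 1: bank1 row4 -> MISS (open row4); precharges=0
Acc 2: bank2 row2 -> MISS (open row2); precharges=0
Acc 3: bank0 row4 -> MISS (open row4); precharges=0
Acc 4: bank0 row4 -> HIT
Acc 5: bank2 row2 -> HIT
Acc 6: bank2 row4 -> MISS (open row4); precharges=1
Acc 7: bank1 row4 -> HIT
Acc 8: bank2 row0 -> MISS (open row0); precharges=2
Acc 9: bank0 row0 -> MISS (open row0); precharges=3
Acc 10: bank2 row3 -> MISS (open row3); precharges=4
Acc 11: bank2 row3 -> HIT
Acc 12: bank1 row3 -> MISS (open row3); precharges=5
Acc 13: bank0 row3 -> MISS (open row3); precharges=6
Acc 14: bank1 row0 -> MISS (open row0); precharges=7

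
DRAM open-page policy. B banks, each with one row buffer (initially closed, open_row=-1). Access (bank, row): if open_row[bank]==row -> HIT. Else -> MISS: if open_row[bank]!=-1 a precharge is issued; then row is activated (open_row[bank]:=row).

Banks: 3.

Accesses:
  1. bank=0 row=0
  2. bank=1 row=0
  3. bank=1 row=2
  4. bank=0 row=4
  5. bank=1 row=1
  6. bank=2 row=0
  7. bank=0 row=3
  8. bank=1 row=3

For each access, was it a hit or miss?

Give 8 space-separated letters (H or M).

Acc 1: bank0 row0 -> MISS (open row0); precharges=0
Acc 2: bank1 row0 -> MISS (open row0); precharges=0
Acc 3: bank1 row2 -> MISS (open row2); precharges=1
Acc 4: bank0 row4 -> MISS (open row4); precharges=2
Acc 5: bank1 row1 -> MISS (open row1); precharges=3
Acc 6: bank2 row0 -> MISS (open row0); precharges=3
Acc 7: bank0 row3 -> MISS (open row3); precharges=4
Acc 8: bank1 row3 -> MISS (open row3); precharges=5

Answer: M M M M M M M M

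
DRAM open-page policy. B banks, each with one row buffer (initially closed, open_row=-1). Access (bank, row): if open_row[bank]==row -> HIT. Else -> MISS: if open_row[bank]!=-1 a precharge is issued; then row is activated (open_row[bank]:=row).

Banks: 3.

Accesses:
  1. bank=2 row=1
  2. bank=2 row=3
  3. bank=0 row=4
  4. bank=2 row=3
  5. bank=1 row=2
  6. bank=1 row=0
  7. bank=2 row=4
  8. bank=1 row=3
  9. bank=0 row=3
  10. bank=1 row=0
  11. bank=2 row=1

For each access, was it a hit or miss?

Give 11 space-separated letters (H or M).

Acc 1: bank2 row1 -> MISS (open row1); precharges=0
Acc 2: bank2 row3 -> MISS (open row3); precharges=1
Acc 3: bank0 row4 -> MISS (open row4); precharges=1
Acc 4: bank2 row3 -> HIT
Acc 5: bank1 row2 -> MISS (open row2); precharges=1
Acc 6: bank1 row0 -> MISS (open row0); precharges=2
Acc 7: bank2 row4 -> MISS (open row4); precharges=3
Acc 8: bank1 row3 -> MISS (open row3); precharges=4
Acc 9: bank0 row3 -> MISS (open row3); precharges=5
Acc 10: bank1 row0 -> MISS (open row0); precharges=6
Acc 11: bank2 row1 -> MISS (open row1); precharges=7

Answer: M M M H M M M M M M M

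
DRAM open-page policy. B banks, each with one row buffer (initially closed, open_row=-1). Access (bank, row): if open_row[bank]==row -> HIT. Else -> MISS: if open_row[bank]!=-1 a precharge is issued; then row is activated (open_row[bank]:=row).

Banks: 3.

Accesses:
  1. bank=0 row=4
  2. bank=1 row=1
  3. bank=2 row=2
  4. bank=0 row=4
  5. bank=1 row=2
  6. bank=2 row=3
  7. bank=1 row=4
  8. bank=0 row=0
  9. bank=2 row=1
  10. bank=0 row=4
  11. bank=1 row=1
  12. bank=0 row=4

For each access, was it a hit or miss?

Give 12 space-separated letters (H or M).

Answer: M M M H M M M M M M M H

Derivation:
Acc 1: bank0 row4 -> MISS (open row4); precharges=0
Acc 2: bank1 row1 -> MISS (open row1); precharges=0
Acc 3: bank2 row2 -> MISS (open row2); precharges=0
Acc 4: bank0 row4 -> HIT
Acc 5: bank1 row2 -> MISS (open row2); precharges=1
Acc 6: bank2 row3 -> MISS (open row3); precharges=2
Acc 7: bank1 row4 -> MISS (open row4); precharges=3
Acc 8: bank0 row0 -> MISS (open row0); precharges=4
Acc 9: bank2 row1 -> MISS (open row1); precharges=5
Acc 10: bank0 row4 -> MISS (open row4); precharges=6
Acc 11: bank1 row1 -> MISS (open row1); precharges=7
Acc 12: bank0 row4 -> HIT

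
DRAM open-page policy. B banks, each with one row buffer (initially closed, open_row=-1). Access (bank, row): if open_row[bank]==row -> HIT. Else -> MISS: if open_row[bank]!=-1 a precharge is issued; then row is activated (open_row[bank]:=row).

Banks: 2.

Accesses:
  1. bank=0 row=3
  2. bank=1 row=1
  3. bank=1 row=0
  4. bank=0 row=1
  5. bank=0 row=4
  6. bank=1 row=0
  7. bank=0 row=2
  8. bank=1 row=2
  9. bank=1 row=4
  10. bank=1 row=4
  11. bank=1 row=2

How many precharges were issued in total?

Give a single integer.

Answer: 7

Derivation:
Acc 1: bank0 row3 -> MISS (open row3); precharges=0
Acc 2: bank1 row1 -> MISS (open row1); precharges=0
Acc 3: bank1 row0 -> MISS (open row0); precharges=1
Acc 4: bank0 row1 -> MISS (open row1); precharges=2
Acc 5: bank0 row4 -> MISS (open row4); precharges=3
Acc 6: bank1 row0 -> HIT
Acc 7: bank0 row2 -> MISS (open row2); precharges=4
Acc 8: bank1 row2 -> MISS (open row2); precharges=5
Acc 9: bank1 row4 -> MISS (open row4); precharges=6
Acc 10: bank1 row4 -> HIT
Acc 11: bank1 row2 -> MISS (open row2); precharges=7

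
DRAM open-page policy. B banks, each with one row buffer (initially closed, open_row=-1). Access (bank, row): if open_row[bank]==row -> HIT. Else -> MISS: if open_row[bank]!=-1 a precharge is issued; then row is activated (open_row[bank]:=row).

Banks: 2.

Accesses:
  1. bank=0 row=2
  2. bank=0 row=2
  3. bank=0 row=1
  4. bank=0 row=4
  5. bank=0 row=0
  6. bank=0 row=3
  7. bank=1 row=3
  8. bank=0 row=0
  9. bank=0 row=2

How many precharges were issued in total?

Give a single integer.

Answer: 6

Derivation:
Acc 1: bank0 row2 -> MISS (open row2); precharges=0
Acc 2: bank0 row2 -> HIT
Acc 3: bank0 row1 -> MISS (open row1); precharges=1
Acc 4: bank0 row4 -> MISS (open row4); precharges=2
Acc 5: bank0 row0 -> MISS (open row0); precharges=3
Acc 6: bank0 row3 -> MISS (open row3); precharges=4
Acc 7: bank1 row3 -> MISS (open row3); precharges=4
Acc 8: bank0 row0 -> MISS (open row0); precharges=5
Acc 9: bank0 row2 -> MISS (open row2); precharges=6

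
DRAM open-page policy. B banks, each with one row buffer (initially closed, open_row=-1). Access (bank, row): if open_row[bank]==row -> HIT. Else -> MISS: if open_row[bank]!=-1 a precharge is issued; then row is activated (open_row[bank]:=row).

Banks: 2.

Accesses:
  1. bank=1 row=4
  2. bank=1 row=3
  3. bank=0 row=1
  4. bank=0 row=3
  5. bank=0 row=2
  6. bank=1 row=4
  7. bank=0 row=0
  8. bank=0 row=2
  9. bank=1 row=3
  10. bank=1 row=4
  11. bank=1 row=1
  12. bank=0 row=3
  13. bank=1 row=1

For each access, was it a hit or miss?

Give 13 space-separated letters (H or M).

Acc 1: bank1 row4 -> MISS (open row4); precharges=0
Acc 2: bank1 row3 -> MISS (open row3); precharges=1
Acc 3: bank0 row1 -> MISS (open row1); precharges=1
Acc 4: bank0 row3 -> MISS (open row3); precharges=2
Acc 5: bank0 row2 -> MISS (open row2); precharges=3
Acc 6: bank1 row4 -> MISS (open row4); precharges=4
Acc 7: bank0 row0 -> MISS (open row0); precharges=5
Acc 8: bank0 row2 -> MISS (open row2); precharges=6
Acc 9: bank1 row3 -> MISS (open row3); precharges=7
Acc 10: bank1 row4 -> MISS (open row4); precharges=8
Acc 11: bank1 row1 -> MISS (open row1); precharges=9
Acc 12: bank0 row3 -> MISS (open row3); precharges=10
Acc 13: bank1 row1 -> HIT

Answer: M M M M M M M M M M M M H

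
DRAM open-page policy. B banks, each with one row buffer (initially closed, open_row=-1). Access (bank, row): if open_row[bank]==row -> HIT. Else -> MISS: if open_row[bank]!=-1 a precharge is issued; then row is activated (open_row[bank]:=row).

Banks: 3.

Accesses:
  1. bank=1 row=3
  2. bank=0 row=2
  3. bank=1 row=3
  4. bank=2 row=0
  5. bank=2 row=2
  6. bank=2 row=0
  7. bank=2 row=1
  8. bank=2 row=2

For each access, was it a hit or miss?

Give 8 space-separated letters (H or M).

Acc 1: bank1 row3 -> MISS (open row3); precharges=0
Acc 2: bank0 row2 -> MISS (open row2); precharges=0
Acc 3: bank1 row3 -> HIT
Acc 4: bank2 row0 -> MISS (open row0); precharges=0
Acc 5: bank2 row2 -> MISS (open row2); precharges=1
Acc 6: bank2 row0 -> MISS (open row0); precharges=2
Acc 7: bank2 row1 -> MISS (open row1); precharges=3
Acc 8: bank2 row2 -> MISS (open row2); precharges=4

Answer: M M H M M M M M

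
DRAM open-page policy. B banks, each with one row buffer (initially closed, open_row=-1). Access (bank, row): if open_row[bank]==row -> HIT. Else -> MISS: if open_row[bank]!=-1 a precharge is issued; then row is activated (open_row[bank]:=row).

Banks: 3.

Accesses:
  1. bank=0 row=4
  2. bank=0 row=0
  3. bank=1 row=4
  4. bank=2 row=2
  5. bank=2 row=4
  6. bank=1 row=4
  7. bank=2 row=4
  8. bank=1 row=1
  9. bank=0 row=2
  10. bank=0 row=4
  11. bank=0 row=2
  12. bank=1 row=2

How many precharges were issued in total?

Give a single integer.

Answer: 7

Derivation:
Acc 1: bank0 row4 -> MISS (open row4); precharges=0
Acc 2: bank0 row0 -> MISS (open row0); precharges=1
Acc 3: bank1 row4 -> MISS (open row4); precharges=1
Acc 4: bank2 row2 -> MISS (open row2); precharges=1
Acc 5: bank2 row4 -> MISS (open row4); precharges=2
Acc 6: bank1 row4 -> HIT
Acc 7: bank2 row4 -> HIT
Acc 8: bank1 row1 -> MISS (open row1); precharges=3
Acc 9: bank0 row2 -> MISS (open row2); precharges=4
Acc 10: bank0 row4 -> MISS (open row4); precharges=5
Acc 11: bank0 row2 -> MISS (open row2); precharges=6
Acc 12: bank1 row2 -> MISS (open row2); precharges=7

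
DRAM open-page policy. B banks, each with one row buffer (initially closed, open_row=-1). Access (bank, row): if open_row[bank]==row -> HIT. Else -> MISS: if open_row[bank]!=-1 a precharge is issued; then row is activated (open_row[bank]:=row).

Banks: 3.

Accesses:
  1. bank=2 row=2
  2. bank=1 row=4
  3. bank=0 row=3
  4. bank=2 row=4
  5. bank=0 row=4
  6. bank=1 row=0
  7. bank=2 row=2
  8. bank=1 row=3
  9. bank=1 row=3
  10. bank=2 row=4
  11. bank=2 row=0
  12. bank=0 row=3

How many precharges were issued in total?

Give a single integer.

Acc 1: bank2 row2 -> MISS (open row2); precharges=0
Acc 2: bank1 row4 -> MISS (open row4); precharges=0
Acc 3: bank0 row3 -> MISS (open row3); precharges=0
Acc 4: bank2 row4 -> MISS (open row4); precharges=1
Acc 5: bank0 row4 -> MISS (open row4); precharges=2
Acc 6: bank1 row0 -> MISS (open row0); precharges=3
Acc 7: bank2 row2 -> MISS (open row2); precharges=4
Acc 8: bank1 row3 -> MISS (open row3); precharges=5
Acc 9: bank1 row3 -> HIT
Acc 10: bank2 row4 -> MISS (open row4); precharges=6
Acc 11: bank2 row0 -> MISS (open row0); precharges=7
Acc 12: bank0 row3 -> MISS (open row3); precharges=8

Answer: 8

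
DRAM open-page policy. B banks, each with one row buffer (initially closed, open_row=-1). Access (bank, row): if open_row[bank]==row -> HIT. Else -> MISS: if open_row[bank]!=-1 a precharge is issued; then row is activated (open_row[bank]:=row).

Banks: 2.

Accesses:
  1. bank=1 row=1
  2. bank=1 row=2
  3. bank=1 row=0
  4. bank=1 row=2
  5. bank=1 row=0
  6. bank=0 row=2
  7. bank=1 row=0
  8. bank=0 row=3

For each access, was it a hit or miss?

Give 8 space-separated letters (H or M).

Answer: M M M M M M H M

Derivation:
Acc 1: bank1 row1 -> MISS (open row1); precharges=0
Acc 2: bank1 row2 -> MISS (open row2); precharges=1
Acc 3: bank1 row0 -> MISS (open row0); precharges=2
Acc 4: bank1 row2 -> MISS (open row2); precharges=3
Acc 5: bank1 row0 -> MISS (open row0); precharges=4
Acc 6: bank0 row2 -> MISS (open row2); precharges=4
Acc 7: bank1 row0 -> HIT
Acc 8: bank0 row3 -> MISS (open row3); precharges=5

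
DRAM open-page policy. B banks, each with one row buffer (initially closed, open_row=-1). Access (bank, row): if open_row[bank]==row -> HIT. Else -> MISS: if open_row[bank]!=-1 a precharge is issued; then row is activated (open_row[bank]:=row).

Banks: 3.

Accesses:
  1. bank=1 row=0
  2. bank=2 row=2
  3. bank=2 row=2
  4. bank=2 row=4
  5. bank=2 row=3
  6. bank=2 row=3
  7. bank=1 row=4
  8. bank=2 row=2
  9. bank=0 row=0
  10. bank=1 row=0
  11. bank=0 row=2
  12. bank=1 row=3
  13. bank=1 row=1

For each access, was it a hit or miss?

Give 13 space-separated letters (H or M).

Answer: M M H M M H M M M M M M M

Derivation:
Acc 1: bank1 row0 -> MISS (open row0); precharges=0
Acc 2: bank2 row2 -> MISS (open row2); precharges=0
Acc 3: bank2 row2 -> HIT
Acc 4: bank2 row4 -> MISS (open row4); precharges=1
Acc 5: bank2 row3 -> MISS (open row3); precharges=2
Acc 6: bank2 row3 -> HIT
Acc 7: bank1 row4 -> MISS (open row4); precharges=3
Acc 8: bank2 row2 -> MISS (open row2); precharges=4
Acc 9: bank0 row0 -> MISS (open row0); precharges=4
Acc 10: bank1 row0 -> MISS (open row0); precharges=5
Acc 11: bank0 row2 -> MISS (open row2); precharges=6
Acc 12: bank1 row3 -> MISS (open row3); precharges=7
Acc 13: bank1 row1 -> MISS (open row1); precharges=8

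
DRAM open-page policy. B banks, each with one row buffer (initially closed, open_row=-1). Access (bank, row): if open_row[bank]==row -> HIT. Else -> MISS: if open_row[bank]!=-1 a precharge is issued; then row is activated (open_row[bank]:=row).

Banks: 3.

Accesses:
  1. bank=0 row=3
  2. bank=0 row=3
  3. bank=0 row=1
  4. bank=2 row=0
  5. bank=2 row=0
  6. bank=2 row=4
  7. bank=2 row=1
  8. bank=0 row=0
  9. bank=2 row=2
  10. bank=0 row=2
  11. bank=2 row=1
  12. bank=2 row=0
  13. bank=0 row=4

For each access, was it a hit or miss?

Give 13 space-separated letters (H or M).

Answer: M H M M H M M M M M M M M

Derivation:
Acc 1: bank0 row3 -> MISS (open row3); precharges=0
Acc 2: bank0 row3 -> HIT
Acc 3: bank0 row1 -> MISS (open row1); precharges=1
Acc 4: bank2 row0 -> MISS (open row0); precharges=1
Acc 5: bank2 row0 -> HIT
Acc 6: bank2 row4 -> MISS (open row4); precharges=2
Acc 7: bank2 row1 -> MISS (open row1); precharges=3
Acc 8: bank0 row0 -> MISS (open row0); precharges=4
Acc 9: bank2 row2 -> MISS (open row2); precharges=5
Acc 10: bank0 row2 -> MISS (open row2); precharges=6
Acc 11: bank2 row1 -> MISS (open row1); precharges=7
Acc 12: bank2 row0 -> MISS (open row0); precharges=8
Acc 13: bank0 row4 -> MISS (open row4); precharges=9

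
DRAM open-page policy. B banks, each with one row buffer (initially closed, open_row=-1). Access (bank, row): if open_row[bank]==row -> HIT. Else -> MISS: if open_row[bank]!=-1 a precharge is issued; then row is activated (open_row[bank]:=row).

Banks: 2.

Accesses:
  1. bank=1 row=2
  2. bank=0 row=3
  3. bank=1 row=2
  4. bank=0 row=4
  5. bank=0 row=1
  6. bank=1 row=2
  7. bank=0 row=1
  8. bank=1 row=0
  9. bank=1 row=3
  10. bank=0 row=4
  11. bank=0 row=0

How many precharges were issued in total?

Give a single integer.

Answer: 6

Derivation:
Acc 1: bank1 row2 -> MISS (open row2); precharges=0
Acc 2: bank0 row3 -> MISS (open row3); precharges=0
Acc 3: bank1 row2 -> HIT
Acc 4: bank0 row4 -> MISS (open row4); precharges=1
Acc 5: bank0 row1 -> MISS (open row1); precharges=2
Acc 6: bank1 row2 -> HIT
Acc 7: bank0 row1 -> HIT
Acc 8: bank1 row0 -> MISS (open row0); precharges=3
Acc 9: bank1 row3 -> MISS (open row3); precharges=4
Acc 10: bank0 row4 -> MISS (open row4); precharges=5
Acc 11: bank0 row0 -> MISS (open row0); precharges=6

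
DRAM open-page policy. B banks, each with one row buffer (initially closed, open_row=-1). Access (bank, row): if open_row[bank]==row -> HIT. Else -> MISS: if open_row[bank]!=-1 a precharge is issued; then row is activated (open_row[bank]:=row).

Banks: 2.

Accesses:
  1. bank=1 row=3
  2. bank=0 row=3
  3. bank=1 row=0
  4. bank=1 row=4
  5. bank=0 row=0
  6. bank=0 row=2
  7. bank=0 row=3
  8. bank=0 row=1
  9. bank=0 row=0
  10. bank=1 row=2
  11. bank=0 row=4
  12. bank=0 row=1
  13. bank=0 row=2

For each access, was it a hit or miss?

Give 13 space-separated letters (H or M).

Answer: M M M M M M M M M M M M M

Derivation:
Acc 1: bank1 row3 -> MISS (open row3); precharges=0
Acc 2: bank0 row3 -> MISS (open row3); precharges=0
Acc 3: bank1 row0 -> MISS (open row0); precharges=1
Acc 4: bank1 row4 -> MISS (open row4); precharges=2
Acc 5: bank0 row0 -> MISS (open row0); precharges=3
Acc 6: bank0 row2 -> MISS (open row2); precharges=4
Acc 7: bank0 row3 -> MISS (open row3); precharges=5
Acc 8: bank0 row1 -> MISS (open row1); precharges=6
Acc 9: bank0 row0 -> MISS (open row0); precharges=7
Acc 10: bank1 row2 -> MISS (open row2); precharges=8
Acc 11: bank0 row4 -> MISS (open row4); precharges=9
Acc 12: bank0 row1 -> MISS (open row1); precharges=10
Acc 13: bank0 row2 -> MISS (open row2); precharges=11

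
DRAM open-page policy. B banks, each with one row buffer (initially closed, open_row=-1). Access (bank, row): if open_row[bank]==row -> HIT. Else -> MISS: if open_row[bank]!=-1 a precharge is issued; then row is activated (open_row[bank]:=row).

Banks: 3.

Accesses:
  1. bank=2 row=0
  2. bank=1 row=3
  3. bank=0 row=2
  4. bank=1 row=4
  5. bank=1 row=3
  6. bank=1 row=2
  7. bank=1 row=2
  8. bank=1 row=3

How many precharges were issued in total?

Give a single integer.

Acc 1: bank2 row0 -> MISS (open row0); precharges=0
Acc 2: bank1 row3 -> MISS (open row3); precharges=0
Acc 3: bank0 row2 -> MISS (open row2); precharges=0
Acc 4: bank1 row4 -> MISS (open row4); precharges=1
Acc 5: bank1 row3 -> MISS (open row3); precharges=2
Acc 6: bank1 row2 -> MISS (open row2); precharges=3
Acc 7: bank1 row2 -> HIT
Acc 8: bank1 row3 -> MISS (open row3); precharges=4

Answer: 4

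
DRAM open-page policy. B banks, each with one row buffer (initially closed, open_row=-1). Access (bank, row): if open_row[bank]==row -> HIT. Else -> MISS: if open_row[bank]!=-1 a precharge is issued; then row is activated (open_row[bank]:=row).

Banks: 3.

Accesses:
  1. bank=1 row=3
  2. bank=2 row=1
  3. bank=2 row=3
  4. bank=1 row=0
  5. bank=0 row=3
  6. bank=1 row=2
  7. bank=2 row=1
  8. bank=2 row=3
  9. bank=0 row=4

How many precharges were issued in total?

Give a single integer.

Answer: 6

Derivation:
Acc 1: bank1 row3 -> MISS (open row3); precharges=0
Acc 2: bank2 row1 -> MISS (open row1); precharges=0
Acc 3: bank2 row3 -> MISS (open row3); precharges=1
Acc 4: bank1 row0 -> MISS (open row0); precharges=2
Acc 5: bank0 row3 -> MISS (open row3); precharges=2
Acc 6: bank1 row2 -> MISS (open row2); precharges=3
Acc 7: bank2 row1 -> MISS (open row1); precharges=4
Acc 8: bank2 row3 -> MISS (open row3); precharges=5
Acc 9: bank0 row4 -> MISS (open row4); precharges=6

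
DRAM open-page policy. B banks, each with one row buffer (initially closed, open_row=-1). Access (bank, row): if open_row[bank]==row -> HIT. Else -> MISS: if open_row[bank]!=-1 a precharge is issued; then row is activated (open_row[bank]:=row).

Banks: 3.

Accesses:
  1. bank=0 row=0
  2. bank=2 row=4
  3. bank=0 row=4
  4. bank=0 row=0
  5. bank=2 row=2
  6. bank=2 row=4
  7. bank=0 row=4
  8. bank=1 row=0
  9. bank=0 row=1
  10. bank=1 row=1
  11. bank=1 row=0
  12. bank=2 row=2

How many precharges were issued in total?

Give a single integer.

Answer: 9

Derivation:
Acc 1: bank0 row0 -> MISS (open row0); precharges=0
Acc 2: bank2 row4 -> MISS (open row4); precharges=0
Acc 3: bank0 row4 -> MISS (open row4); precharges=1
Acc 4: bank0 row0 -> MISS (open row0); precharges=2
Acc 5: bank2 row2 -> MISS (open row2); precharges=3
Acc 6: bank2 row4 -> MISS (open row4); precharges=4
Acc 7: bank0 row4 -> MISS (open row4); precharges=5
Acc 8: bank1 row0 -> MISS (open row0); precharges=5
Acc 9: bank0 row1 -> MISS (open row1); precharges=6
Acc 10: bank1 row1 -> MISS (open row1); precharges=7
Acc 11: bank1 row0 -> MISS (open row0); precharges=8
Acc 12: bank2 row2 -> MISS (open row2); precharges=9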